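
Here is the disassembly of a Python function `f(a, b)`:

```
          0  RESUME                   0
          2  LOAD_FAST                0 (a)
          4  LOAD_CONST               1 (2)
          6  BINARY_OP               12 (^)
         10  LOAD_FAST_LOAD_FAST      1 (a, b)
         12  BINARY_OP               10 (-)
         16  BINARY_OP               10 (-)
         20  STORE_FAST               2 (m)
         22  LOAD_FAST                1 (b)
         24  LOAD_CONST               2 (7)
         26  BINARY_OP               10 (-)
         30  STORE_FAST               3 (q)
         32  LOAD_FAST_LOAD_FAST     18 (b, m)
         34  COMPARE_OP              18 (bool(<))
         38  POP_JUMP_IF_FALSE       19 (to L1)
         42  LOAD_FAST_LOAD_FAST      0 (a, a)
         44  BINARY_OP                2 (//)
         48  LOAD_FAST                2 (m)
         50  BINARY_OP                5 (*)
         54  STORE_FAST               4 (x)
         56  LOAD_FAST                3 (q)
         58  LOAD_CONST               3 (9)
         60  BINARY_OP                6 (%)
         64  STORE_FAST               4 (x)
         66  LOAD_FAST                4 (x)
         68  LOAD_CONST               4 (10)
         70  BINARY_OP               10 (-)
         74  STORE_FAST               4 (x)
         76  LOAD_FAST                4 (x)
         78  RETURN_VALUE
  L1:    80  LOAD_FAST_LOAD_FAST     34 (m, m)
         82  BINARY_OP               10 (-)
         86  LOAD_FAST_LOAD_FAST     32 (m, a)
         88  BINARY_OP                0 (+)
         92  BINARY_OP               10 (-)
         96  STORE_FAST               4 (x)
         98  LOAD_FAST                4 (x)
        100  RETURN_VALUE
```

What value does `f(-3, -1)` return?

-9

LOAD_FAST a → push -3. Stack: [-3]
LOAD_CONST → push 2. Stack: [-3, 2]
BINARY_OP ^ → -3 ^ 2 = -1. Stack: [-1]
LOAD_FAST_LOAD_FAST a,b → push -3,-1. Stack: [-1, -3, -1]
BINARY_OP - → -3 - -1 = -2. Stack: [-1, -2]
BINARY_OP - → -1 - -2 = 1. Stack: [1]
STORE_FAST m → m=1. Stack: []
LOAD_FAST b → push -1. Stack: [-1]
LOAD_CONST → push 7. Stack: [-1, 7]
BINARY_OP - → -1 - 7 = -8. Stack: [-8]
STORE_FAST q → q=-8. Stack: []
LOAD_FAST_LOAD_FAST b,m → push -1,1. Stack: [-1, 1]
COMPARE_OP bool(<) → -1 vs 1 = True. Stack: [True]
POP_JUMP_IF_FALSE → pop True; no jump. Stack: []
LOAD_FAST_LOAD_FAST a,a → push -3,-3. Stack: [-3, -3]
BINARY_OP // → -3 // -3 = 1. Stack: [1]
LOAD_FAST m → push 1. Stack: [1, 1]
BINARY_OP * → 1 * 1 = 1. Stack: [1]
STORE_FAST x → x=1. Stack: []
LOAD_FAST q → push -8. Stack: [-8]
LOAD_CONST → push 9. Stack: [-8, 9]
BINARY_OP % → -8 % 9 = 1. Stack: [1]
STORE_FAST x → x=1. Stack: []
LOAD_FAST x → push 1. Stack: [1]
LOAD_CONST → push 10. Stack: [1, 10]
BINARY_OP - → 1 - 10 = -9. Stack: [-9]
STORE_FAST x → x=-9. Stack: []
LOAD_FAST x → push -9. Stack: [-9]
RETURN_VALUE → return -9.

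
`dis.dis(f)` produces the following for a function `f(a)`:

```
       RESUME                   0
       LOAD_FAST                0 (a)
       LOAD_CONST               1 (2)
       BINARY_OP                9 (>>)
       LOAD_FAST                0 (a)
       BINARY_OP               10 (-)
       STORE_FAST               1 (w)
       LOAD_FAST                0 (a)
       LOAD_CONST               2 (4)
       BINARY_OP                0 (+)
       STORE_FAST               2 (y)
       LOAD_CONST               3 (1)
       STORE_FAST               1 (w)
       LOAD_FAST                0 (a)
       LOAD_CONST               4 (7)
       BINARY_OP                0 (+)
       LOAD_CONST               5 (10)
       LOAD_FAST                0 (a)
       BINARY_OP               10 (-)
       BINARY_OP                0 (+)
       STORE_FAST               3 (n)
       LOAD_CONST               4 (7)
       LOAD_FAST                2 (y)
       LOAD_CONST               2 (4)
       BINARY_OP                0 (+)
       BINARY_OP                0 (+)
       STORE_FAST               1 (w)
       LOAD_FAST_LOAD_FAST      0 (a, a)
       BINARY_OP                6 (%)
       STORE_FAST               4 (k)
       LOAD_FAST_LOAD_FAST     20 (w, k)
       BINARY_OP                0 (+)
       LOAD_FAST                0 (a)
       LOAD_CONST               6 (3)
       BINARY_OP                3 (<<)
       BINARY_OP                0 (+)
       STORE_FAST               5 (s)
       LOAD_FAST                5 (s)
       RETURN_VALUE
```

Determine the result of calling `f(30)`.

LOAD_FAST a → push 30. Stack: [30]
LOAD_CONST → push 2. Stack: [30, 2]
BINARY_OP >> → 30 >> 2 = 7. Stack: [7]
LOAD_FAST a → push 30. Stack: [7, 30]
BINARY_OP - → 7 - 30 = -23. Stack: [-23]
STORE_FAST w → w=-23. Stack: []
LOAD_FAST a → push 30. Stack: [30]
LOAD_CONST → push 4. Stack: [30, 4]
BINARY_OP + → 30 + 4 = 34. Stack: [34]
STORE_FAST y → y=34. Stack: []
LOAD_CONST → push 1. Stack: [1]
STORE_FAST w → w=1. Stack: []
LOAD_FAST a → push 30. Stack: [30]
LOAD_CONST → push 7. Stack: [30, 7]
BINARY_OP + → 30 + 7 = 37. Stack: [37]
LOAD_CONST → push 10. Stack: [37, 10]
LOAD_FAST a → push 30. Stack: [37, 10, 30]
BINARY_OP - → 10 - 30 = -20. Stack: [37, -20]
BINARY_OP + → 37 + -20 = 17. Stack: [17]
STORE_FAST n → n=17. Stack: []
LOAD_CONST → push 7. Stack: [7]
LOAD_FAST y → push 34. Stack: [7, 34]
LOAD_CONST → push 4. Stack: [7, 34, 4]
BINARY_OP + → 34 + 4 = 38. Stack: [7, 38]
BINARY_OP + → 7 + 38 = 45. Stack: [45]
STORE_FAST w → w=45. Stack: []
LOAD_FAST_LOAD_FAST a,a → push 30,30. Stack: [30, 30]
BINARY_OP % → 30 % 30 = 0. Stack: [0]
STORE_FAST k → k=0. Stack: []
LOAD_FAST_LOAD_FAST w,k → push 45,0. Stack: [45, 0]
BINARY_OP + → 45 + 0 = 45. Stack: [45]
LOAD_FAST a → push 30. Stack: [45, 30]
LOAD_CONST → push 3. Stack: [45, 30, 3]
BINARY_OP << → 30 << 3 = 240. Stack: [45, 240]
BINARY_OP + → 45 + 240 = 285. Stack: [285]
STORE_FAST s → s=285. Stack: []
LOAD_FAST s → push 285. Stack: [285]
RETURN_VALUE → return 285.

285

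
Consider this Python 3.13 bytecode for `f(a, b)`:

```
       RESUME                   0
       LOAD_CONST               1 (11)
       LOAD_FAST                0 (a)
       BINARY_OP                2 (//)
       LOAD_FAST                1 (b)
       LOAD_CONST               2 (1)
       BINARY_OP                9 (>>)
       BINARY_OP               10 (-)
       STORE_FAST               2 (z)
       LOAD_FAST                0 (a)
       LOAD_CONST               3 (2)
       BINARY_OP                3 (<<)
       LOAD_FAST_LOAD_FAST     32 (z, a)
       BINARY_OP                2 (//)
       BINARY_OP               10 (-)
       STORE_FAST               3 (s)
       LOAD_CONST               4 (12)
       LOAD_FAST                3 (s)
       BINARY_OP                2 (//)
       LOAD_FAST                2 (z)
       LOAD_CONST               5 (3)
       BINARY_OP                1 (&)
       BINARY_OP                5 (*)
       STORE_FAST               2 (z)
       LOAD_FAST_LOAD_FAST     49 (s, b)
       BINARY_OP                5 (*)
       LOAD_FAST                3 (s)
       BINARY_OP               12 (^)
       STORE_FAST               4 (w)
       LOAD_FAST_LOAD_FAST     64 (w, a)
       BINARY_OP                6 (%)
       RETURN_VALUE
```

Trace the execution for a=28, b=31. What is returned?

22

LOAD_CONST → push 11. Stack: [11]
LOAD_FAST a → push 28. Stack: [11, 28]
BINARY_OP // → 11 // 28 = 0. Stack: [0]
LOAD_FAST b → push 31. Stack: [0, 31]
LOAD_CONST → push 1. Stack: [0, 31, 1]
BINARY_OP >> → 31 >> 1 = 15. Stack: [0, 15]
BINARY_OP - → 0 - 15 = -15. Stack: [-15]
STORE_FAST z → z=-15. Stack: []
LOAD_FAST a → push 28. Stack: [28]
LOAD_CONST → push 2. Stack: [28, 2]
BINARY_OP << → 28 << 2 = 112. Stack: [112]
LOAD_FAST_LOAD_FAST z,a → push -15,28. Stack: [112, -15, 28]
BINARY_OP // → -15 // 28 = -1. Stack: [112, -1]
BINARY_OP - → 112 - -1 = 113. Stack: [113]
STORE_FAST s → s=113. Stack: []
LOAD_CONST → push 12. Stack: [12]
LOAD_FAST s → push 113. Stack: [12, 113]
BINARY_OP // → 12 // 113 = 0. Stack: [0]
LOAD_FAST z → push -15. Stack: [0, -15]
LOAD_CONST → push 3. Stack: [0, -15, 3]
BINARY_OP & → -15 & 3 = 1. Stack: [0, 1]
BINARY_OP * → 0 * 1 = 0. Stack: [0]
STORE_FAST z → z=0. Stack: []
LOAD_FAST_LOAD_FAST s,b → push 113,31. Stack: [113, 31]
BINARY_OP * → 113 * 31 = 3503. Stack: [3503]
LOAD_FAST s → push 113. Stack: [3503, 113]
BINARY_OP ^ → 3503 ^ 113 = 3550. Stack: [3550]
STORE_FAST w → w=3550. Stack: []
LOAD_FAST_LOAD_FAST w,a → push 3550,28. Stack: [3550, 28]
BINARY_OP % → 3550 % 28 = 22. Stack: [22]
RETURN_VALUE → return 22.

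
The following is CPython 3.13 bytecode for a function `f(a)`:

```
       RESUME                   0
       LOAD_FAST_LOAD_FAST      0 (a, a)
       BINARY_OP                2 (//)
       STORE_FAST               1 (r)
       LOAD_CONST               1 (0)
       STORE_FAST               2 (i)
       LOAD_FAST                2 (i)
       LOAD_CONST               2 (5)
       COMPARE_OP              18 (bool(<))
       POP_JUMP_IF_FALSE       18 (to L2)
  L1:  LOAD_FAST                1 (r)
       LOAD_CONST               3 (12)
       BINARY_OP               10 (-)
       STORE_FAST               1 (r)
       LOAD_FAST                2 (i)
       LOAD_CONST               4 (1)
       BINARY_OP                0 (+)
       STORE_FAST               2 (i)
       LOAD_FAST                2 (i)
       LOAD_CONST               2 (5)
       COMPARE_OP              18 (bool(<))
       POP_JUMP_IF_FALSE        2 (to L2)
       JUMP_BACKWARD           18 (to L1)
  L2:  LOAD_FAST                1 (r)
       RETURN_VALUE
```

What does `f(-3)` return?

-59

LOAD_FAST_LOAD_FAST a,a → push -3,-3
BINARY_OP // → -3 // -3 = 1
STORE_FAST r → r=1
LOAD_CONST → push 0
STORE_FAST i → i=0
LOAD_FAST i → push 0
LOAD_CONST → push 5
COMPARE_OP bool(<) → 0 vs 5 = True
POP_JUMP_IF_FALSE → pop True; no jump
LOAD_FAST r → push 1
LOAD_CONST → push 12
BINARY_OP - → 1 - 12 = -11
STORE_FAST r → r=-11
LOAD_FAST i → push 0
LOAD_CONST → push 1
BINARY_OP + → 0 + 1 = 1
STORE_FAST i → i=1
LOAD_FAST i → push 1
LOAD_CONST → push 5
COMPARE_OP bool(<) → 1 vs 5 = True
POP_JUMP_IF_FALSE → pop True; no jump
LOAD_FAST r → push -11
LOAD_CONST → push 12
BINARY_OP - → -11 - 12 = -23
STORE_FAST r → r=-23
LOAD_FAST i → push 1
LOAD_CONST → push 1
BINARY_OP + → 1 + 1 = 2
STORE_FAST i → i=2
LOAD_FAST i → push 2
LOAD_CONST → push 5
COMPARE_OP bool(<) → 2 vs 5 = True
POP_JUMP_IF_FALSE → pop True; no jump
LOAD_FAST r → push -23
LOAD_CONST → push 12
BINARY_OP - → -23 - 12 = -35
STORE_FAST r → r=-35
LOAD_FAST i → push 2
LOAD_CONST → push 1
BINARY_OP + → 2 + 1 = 3
STORE_FAST i → i=3
LOAD_FAST i → push 3
LOAD_CONST → push 5
COMPARE_OP bool(<) → 3 vs 5 = True
POP_JUMP_IF_FALSE → pop True; no jump
LOAD_FAST r → push -35
LOAD_CONST → push 12
BINARY_OP - → -35 - 12 = -47
STORE_FAST r → r=-47
LOAD_FAST i → push 3
LOAD_CONST → push 1
BINARY_OP + → 3 + 1 = 4
STORE_FAST i → i=4
LOAD_FAST i → push 4
LOAD_CONST → push 5
COMPARE_OP bool(<) → 4 vs 5 = True
POP_JUMP_IF_FALSE → pop True; no jump
LOAD_FAST r → push -47
LOAD_CONST → push 12
BINARY_OP - → -47 - 12 = -59
STORE_FAST r → r=-59
LOAD_FAST i → push 4
LOAD_CONST → push 1
BINARY_OP + → 4 + 1 = 5
STORE_FAST i → i=5
LOAD_FAST i → push 5
LOAD_CONST → push 5
COMPARE_OP bool(<) → 5 vs 5 = False
POP_JUMP_IF_FALSE → pop False; jump
LOAD_FAST r → push -59
RETURN_VALUE → return -59.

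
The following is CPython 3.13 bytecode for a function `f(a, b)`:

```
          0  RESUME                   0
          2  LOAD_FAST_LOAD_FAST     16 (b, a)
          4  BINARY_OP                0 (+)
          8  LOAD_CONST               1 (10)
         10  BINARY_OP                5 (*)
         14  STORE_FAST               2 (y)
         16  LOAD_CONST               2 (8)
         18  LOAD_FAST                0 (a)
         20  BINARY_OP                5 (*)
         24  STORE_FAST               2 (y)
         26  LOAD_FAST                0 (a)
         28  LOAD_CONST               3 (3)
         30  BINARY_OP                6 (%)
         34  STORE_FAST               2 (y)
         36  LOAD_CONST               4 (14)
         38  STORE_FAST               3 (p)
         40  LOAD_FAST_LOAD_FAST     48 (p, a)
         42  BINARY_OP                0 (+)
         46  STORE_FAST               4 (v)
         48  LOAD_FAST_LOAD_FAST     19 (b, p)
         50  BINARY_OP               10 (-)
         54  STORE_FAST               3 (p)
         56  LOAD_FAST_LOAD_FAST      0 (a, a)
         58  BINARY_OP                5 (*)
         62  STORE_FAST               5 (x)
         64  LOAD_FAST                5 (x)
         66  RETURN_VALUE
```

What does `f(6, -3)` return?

36

LOAD_FAST_LOAD_FAST b,a → push -3,6. Stack: [-3, 6]
BINARY_OP + → -3 + 6 = 3. Stack: [3]
LOAD_CONST → push 10. Stack: [3, 10]
BINARY_OP * → 3 * 10 = 30. Stack: [30]
STORE_FAST y → y=30. Stack: []
LOAD_CONST → push 8. Stack: [8]
LOAD_FAST a → push 6. Stack: [8, 6]
BINARY_OP * → 8 * 6 = 48. Stack: [48]
STORE_FAST y → y=48. Stack: []
LOAD_FAST a → push 6. Stack: [6]
LOAD_CONST → push 3. Stack: [6, 3]
BINARY_OP % → 6 % 3 = 0. Stack: [0]
STORE_FAST y → y=0. Stack: []
LOAD_CONST → push 14. Stack: [14]
STORE_FAST p → p=14. Stack: []
LOAD_FAST_LOAD_FAST p,a → push 14,6. Stack: [14, 6]
BINARY_OP + → 14 + 6 = 20. Stack: [20]
STORE_FAST v → v=20. Stack: []
LOAD_FAST_LOAD_FAST b,p → push -3,14. Stack: [-3, 14]
BINARY_OP - → -3 - 14 = -17. Stack: [-17]
STORE_FAST p → p=-17. Stack: []
LOAD_FAST_LOAD_FAST a,a → push 6,6. Stack: [6, 6]
BINARY_OP * → 6 * 6 = 36. Stack: [36]
STORE_FAST x → x=36. Stack: []
LOAD_FAST x → push 36. Stack: [36]
RETURN_VALUE → return 36.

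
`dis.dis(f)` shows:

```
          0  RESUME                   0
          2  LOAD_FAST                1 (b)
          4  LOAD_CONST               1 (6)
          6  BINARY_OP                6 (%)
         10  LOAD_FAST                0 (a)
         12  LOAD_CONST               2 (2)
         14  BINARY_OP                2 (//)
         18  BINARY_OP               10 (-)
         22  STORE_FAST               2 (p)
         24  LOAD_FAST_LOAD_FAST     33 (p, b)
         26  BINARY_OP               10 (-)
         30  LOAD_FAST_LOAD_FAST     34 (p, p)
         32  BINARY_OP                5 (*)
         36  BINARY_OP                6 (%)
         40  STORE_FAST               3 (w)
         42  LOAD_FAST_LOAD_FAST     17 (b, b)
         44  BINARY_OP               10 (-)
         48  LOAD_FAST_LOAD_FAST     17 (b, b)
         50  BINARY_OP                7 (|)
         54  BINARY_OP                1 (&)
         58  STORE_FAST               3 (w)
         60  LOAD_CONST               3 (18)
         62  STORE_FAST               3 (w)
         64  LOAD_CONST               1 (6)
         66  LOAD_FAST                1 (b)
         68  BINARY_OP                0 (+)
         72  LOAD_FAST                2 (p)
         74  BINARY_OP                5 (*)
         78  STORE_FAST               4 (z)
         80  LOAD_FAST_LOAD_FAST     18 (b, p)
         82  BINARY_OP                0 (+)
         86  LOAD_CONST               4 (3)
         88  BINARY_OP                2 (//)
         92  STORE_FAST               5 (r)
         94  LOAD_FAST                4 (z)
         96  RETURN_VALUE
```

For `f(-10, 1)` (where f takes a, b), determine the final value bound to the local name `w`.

LOAD_FAST b → push 1. Stack: [1]
LOAD_CONST → push 6. Stack: [1, 6]
BINARY_OP % → 1 % 6 = 1. Stack: [1]
LOAD_FAST a → push -10. Stack: [1, -10]
LOAD_CONST → push 2. Stack: [1, -10, 2]
BINARY_OP // → -10 // 2 = -5. Stack: [1, -5]
BINARY_OP - → 1 - -5 = 6. Stack: [6]
STORE_FAST p → p=6. Stack: []
LOAD_FAST_LOAD_FAST p,b → push 6,1. Stack: [6, 1]
BINARY_OP - → 6 - 1 = 5. Stack: [5]
LOAD_FAST_LOAD_FAST p,p → push 6,6. Stack: [5, 6, 6]
BINARY_OP * → 6 * 6 = 36. Stack: [5, 36]
BINARY_OP % → 5 % 36 = 5. Stack: [5]
STORE_FAST w → w=5. Stack: []
LOAD_FAST_LOAD_FAST b,b → push 1,1. Stack: [1, 1]
BINARY_OP - → 1 - 1 = 0. Stack: [0]
LOAD_FAST_LOAD_FAST b,b → push 1,1. Stack: [0, 1, 1]
BINARY_OP | → 1 | 1 = 1. Stack: [0, 1]
BINARY_OP & → 0 & 1 = 0. Stack: [0]
STORE_FAST w → w=0. Stack: []
LOAD_CONST → push 18. Stack: [18]
STORE_FAST w → w=18. Stack: []
LOAD_CONST → push 6. Stack: [6]
LOAD_FAST b → push 1. Stack: [6, 1]
BINARY_OP + → 6 + 1 = 7. Stack: [7]
LOAD_FAST p → push 6. Stack: [7, 6]
BINARY_OP * → 7 * 6 = 42. Stack: [42]
STORE_FAST z → z=42. Stack: []
LOAD_FAST_LOAD_FAST b,p → push 1,6. Stack: [1, 6]
BINARY_OP + → 1 + 6 = 7. Stack: [7]
LOAD_CONST → push 3. Stack: [7, 3]
BINARY_OP // → 7 // 3 = 2. Stack: [2]
STORE_FAST r → r=2. Stack: []
LOAD_FAST z → push 42. Stack: [42]
RETURN_VALUE → return 42.

18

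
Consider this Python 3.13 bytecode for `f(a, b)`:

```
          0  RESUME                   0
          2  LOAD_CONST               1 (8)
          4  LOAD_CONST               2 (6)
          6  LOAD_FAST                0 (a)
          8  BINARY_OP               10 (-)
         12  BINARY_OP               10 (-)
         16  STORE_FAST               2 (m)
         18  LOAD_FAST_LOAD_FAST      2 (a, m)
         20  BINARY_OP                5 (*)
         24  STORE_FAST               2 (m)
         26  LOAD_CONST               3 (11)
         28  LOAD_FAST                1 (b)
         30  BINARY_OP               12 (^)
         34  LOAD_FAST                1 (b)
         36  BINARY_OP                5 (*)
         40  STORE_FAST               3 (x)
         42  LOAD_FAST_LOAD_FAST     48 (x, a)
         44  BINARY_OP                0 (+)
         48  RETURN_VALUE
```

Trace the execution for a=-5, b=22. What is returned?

LOAD_CONST → push 8. Stack: [8]
LOAD_CONST → push 6. Stack: [8, 6]
LOAD_FAST a → push -5. Stack: [8, 6, -5]
BINARY_OP - → 6 - -5 = 11. Stack: [8, 11]
BINARY_OP - → 8 - 11 = -3. Stack: [-3]
STORE_FAST m → m=-3. Stack: []
LOAD_FAST_LOAD_FAST a,m → push -5,-3. Stack: [-5, -3]
BINARY_OP * → -5 * -3 = 15. Stack: [15]
STORE_FAST m → m=15. Stack: []
LOAD_CONST → push 11. Stack: [11]
LOAD_FAST b → push 22. Stack: [11, 22]
BINARY_OP ^ → 11 ^ 22 = 29. Stack: [29]
LOAD_FAST b → push 22. Stack: [29, 22]
BINARY_OP * → 29 * 22 = 638. Stack: [638]
STORE_FAST x → x=638. Stack: []
LOAD_FAST_LOAD_FAST x,a → push 638,-5. Stack: [638, -5]
BINARY_OP + → 638 + -5 = 633. Stack: [633]
RETURN_VALUE → return 633.

633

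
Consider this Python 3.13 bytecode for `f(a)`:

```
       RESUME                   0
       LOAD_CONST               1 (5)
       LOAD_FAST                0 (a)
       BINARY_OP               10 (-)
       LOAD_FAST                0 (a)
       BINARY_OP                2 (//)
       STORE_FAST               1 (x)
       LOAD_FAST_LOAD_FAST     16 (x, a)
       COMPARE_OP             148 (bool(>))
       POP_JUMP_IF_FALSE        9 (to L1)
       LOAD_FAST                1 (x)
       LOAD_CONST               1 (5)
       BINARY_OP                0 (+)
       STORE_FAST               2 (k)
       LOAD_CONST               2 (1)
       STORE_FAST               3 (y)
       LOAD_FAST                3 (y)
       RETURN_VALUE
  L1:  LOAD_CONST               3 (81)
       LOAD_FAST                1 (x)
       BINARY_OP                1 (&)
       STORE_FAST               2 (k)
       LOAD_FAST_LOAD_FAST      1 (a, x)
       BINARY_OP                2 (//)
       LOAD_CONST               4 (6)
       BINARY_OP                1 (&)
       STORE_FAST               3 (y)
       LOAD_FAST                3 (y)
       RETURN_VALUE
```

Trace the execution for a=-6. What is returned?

LOAD_CONST → push 5. Stack: [5]
LOAD_FAST a → push -6. Stack: [5, -6]
BINARY_OP - → 5 - -6 = 11. Stack: [11]
LOAD_FAST a → push -6. Stack: [11, -6]
BINARY_OP // → 11 // -6 = -2. Stack: [-2]
STORE_FAST x → x=-2. Stack: []
LOAD_FAST_LOAD_FAST x,a → push -2,-6. Stack: [-2, -6]
COMPARE_OP bool(>) → -2 vs -6 = True. Stack: [True]
POP_JUMP_IF_FALSE → pop True; no jump. Stack: []
LOAD_FAST x → push -2. Stack: [-2]
LOAD_CONST → push 5. Stack: [-2, 5]
BINARY_OP + → -2 + 5 = 3. Stack: [3]
STORE_FAST k → k=3. Stack: []
LOAD_CONST → push 1. Stack: [1]
STORE_FAST y → y=1. Stack: []
LOAD_FAST y → push 1. Stack: [1]
RETURN_VALUE → return 1.

1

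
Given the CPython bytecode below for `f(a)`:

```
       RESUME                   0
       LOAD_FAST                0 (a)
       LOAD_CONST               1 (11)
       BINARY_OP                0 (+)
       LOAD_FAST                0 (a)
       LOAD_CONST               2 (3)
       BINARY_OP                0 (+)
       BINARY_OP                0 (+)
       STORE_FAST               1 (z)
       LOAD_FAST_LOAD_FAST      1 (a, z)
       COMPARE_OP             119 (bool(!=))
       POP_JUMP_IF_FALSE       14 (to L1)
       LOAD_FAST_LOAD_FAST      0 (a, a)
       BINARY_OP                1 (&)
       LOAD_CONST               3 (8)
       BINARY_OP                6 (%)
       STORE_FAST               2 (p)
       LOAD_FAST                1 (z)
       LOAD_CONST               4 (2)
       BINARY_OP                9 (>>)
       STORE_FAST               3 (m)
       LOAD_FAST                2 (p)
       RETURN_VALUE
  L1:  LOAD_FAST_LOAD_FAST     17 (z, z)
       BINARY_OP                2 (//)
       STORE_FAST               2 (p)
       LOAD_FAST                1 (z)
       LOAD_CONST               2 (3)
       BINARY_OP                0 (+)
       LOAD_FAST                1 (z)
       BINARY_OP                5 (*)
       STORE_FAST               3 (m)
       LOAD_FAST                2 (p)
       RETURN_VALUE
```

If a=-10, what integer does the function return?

6

LOAD_FAST a → push -10. Stack: [-10]
LOAD_CONST → push 11. Stack: [-10, 11]
BINARY_OP + → -10 + 11 = 1. Stack: [1]
LOAD_FAST a → push -10. Stack: [1, -10]
LOAD_CONST → push 3. Stack: [1, -10, 3]
BINARY_OP + → -10 + 3 = -7. Stack: [1, -7]
BINARY_OP + → 1 + -7 = -6. Stack: [-6]
STORE_FAST z → z=-6. Stack: []
LOAD_FAST_LOAD_FAST a,z → push -10,-6. Stack: [-10, -6]
COMPARE_OP bool(!=) → -10 vs -6 = True. Stack: [True]
POP_JUMP_IF_FALSE → pop True; no jump. Stack: []
LOAD_FAST_LOAD_FAST a,a → push -10,-10. Stack: [-10, -10]
BINARY_OP & → -10 & -10 = -10. Stack: [-10]
LOAD_CONST → push 8. Stack: [-10, 8]
BINARY_OP % → -10 % 8 = 6. Stack: [6]
STORE_FAST p → p=6. Stack: []
LOAD_FAST z → push -6. Stack: [-6]
LOAD_CONST → push 2. Stack: [-6, 2]
BINARY_OP >> → -6 >> 2 = -2. Stack: [-2]
STORE_FAST m → m=-2. Stack: []
LOAD_FAST p → push 6. Stack: [6]
RETURN_VALUE → return 6.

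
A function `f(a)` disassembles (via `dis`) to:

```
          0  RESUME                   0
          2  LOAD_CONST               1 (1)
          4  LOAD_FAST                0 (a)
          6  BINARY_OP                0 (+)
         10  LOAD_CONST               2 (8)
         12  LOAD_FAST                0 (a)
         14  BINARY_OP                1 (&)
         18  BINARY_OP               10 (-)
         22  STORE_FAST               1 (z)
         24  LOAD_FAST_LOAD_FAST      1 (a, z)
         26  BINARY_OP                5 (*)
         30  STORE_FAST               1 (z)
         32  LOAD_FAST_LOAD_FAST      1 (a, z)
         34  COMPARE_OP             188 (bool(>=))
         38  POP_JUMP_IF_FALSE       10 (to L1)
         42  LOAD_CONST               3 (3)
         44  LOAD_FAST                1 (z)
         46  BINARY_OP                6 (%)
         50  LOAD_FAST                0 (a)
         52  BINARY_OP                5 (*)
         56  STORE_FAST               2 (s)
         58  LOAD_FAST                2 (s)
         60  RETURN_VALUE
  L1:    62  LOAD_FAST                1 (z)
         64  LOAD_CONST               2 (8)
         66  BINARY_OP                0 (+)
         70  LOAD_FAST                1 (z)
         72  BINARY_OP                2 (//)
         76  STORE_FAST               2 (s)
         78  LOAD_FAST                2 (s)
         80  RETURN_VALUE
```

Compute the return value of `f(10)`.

LOAD_CONST → push 1. Stack: [1]
LOAD_FAST a → push 10. Stack: [1, 10]
BINARY_OP + → 1 + 10 = 11. Stack: [11]
LOAD_CONST → push 8. Stack: [11, 8]
LOAD_FAST a → push 10. Stack: [11, 8, 10]
BINARY_OP & → 8 & 10 = 8. Stack: [11, 8]
BINARY_OP - → 11 - 8 = 3. Stack: [3]
STORE_FAST z → z=3. Stack: []
LOAD_FAST_LOAD_FAST a,z → push 10,3. Stack: [10, 3]
BINARY_OP * → 10 * 3 = 30. Stack: [30]
STORE_FAST z → z=30. Stack: []
LOAD_FAST_LOAD_FAST a,z → push 10,30. Stack: [10, 30]
COMPARE_OP bool(>=) → 10 vs 30 = False. Stack: [False]
POP_JUMP_IF_FALSE → pop False; jump. Stack: []
LOAD_FAST z → push 30. Stack: [30]
LOAD_CONST → push 8. Stack: [30, 8]
BINARY_OP + → 30 + 8 = 38. Stack: [38]
LOAD_FAST z → push 30. Stack: [38, 30]
BINARY_OP // → 38 // 30 = 1. Stack: [1]
STORE_FAST s → s=1. Stack: []
LOAD_FAST s → push 1. Stack: [1]
RETURN_VALUE → return 1.

1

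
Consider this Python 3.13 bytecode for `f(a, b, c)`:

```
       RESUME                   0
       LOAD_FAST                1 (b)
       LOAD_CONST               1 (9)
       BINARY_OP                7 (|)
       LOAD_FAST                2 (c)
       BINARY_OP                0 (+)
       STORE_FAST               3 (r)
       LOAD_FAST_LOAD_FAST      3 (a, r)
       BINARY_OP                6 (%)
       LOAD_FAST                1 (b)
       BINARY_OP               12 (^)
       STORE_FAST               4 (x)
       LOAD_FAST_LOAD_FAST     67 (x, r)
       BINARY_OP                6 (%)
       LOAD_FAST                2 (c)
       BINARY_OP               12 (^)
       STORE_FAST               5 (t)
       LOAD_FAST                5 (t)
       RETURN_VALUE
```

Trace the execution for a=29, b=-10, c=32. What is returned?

42

LOAD_FAST b → push -10. Stack: [-10]
LOAD_CONST → push 9. Stack: [-10, 9]
BINARY_OP | → -10 | 9 = -1. Stack: [-1]
LOAD_FAST c → push 32. Stack: [-1, 32]
BINARY_OP + → -1 + 32 = 31. Stack: [31]
STORE_FAST r → r=31. Stack: []
LOAD_FAST_LOAD_FAST a,r → push 29,31. Stack: [29, 31]
BINARY_OP % → 29 % 31 = 29. Stack: [29]
LOAD_FAST b → push -10. Stack: [29, -10]
BINARY_OP ^ → 29 ^ -10 = -21. Stack: [-21]
STORE_FAST x → x=-21. Stack: []
LOAD_FAST_LOAD_FAST x,r → push -21,31. Stack: [-21, 31]
BINARY_OP % → -21 % 31 = 10. Stack: [10]
LOAD_FAST c → push 32. Stack: [10, 32]
BINARY_OP ^ → 10 ^ 32 = 42. Stack: [42]
STORE_FAST t → t=42. Stack: []
LOAD_FAST t → push 42. Stack: [42]
RETURN_VALUE → return 42.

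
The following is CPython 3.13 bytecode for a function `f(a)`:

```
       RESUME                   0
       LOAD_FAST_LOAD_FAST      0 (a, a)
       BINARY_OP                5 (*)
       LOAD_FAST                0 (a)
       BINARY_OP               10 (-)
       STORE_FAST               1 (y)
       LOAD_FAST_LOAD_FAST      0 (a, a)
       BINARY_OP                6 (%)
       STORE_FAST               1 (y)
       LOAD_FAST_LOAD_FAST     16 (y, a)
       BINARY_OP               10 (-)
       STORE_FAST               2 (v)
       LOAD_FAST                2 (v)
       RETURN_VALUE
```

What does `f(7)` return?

LOAD_FAST_LOAD_FAST a,a → push 7,7. Stack: [7, 7]
BINARY_OP * → 7 * 7 = 49. Stack: [49]
LOAD_FAST a → push 7. Stack: [49, 7]
BINARY_OP - → 49 - 7 = 42. Stack: [42]
STORE_FAST y → y=42. Stack: []
LOAD_FAST_LOAD_FAST a,a → push 7,7. Stack: [7, 7]
BINARY_OP % → 7 % 7 = 0. Stack: [0]
STORE_FAST y → y=0. Stack: []
LOAD_FAST_LOAD_FAST y,a → push 0,7. Stack: [0, 7]
BINARY_OP - → 0 - 7 = -7. Stack: [-7]
STORE_FAST v → v=-7. Stack: []
LOAD_FAST v → push -7. Stack: [-7]
RETURN_VALUE → return -7.

-7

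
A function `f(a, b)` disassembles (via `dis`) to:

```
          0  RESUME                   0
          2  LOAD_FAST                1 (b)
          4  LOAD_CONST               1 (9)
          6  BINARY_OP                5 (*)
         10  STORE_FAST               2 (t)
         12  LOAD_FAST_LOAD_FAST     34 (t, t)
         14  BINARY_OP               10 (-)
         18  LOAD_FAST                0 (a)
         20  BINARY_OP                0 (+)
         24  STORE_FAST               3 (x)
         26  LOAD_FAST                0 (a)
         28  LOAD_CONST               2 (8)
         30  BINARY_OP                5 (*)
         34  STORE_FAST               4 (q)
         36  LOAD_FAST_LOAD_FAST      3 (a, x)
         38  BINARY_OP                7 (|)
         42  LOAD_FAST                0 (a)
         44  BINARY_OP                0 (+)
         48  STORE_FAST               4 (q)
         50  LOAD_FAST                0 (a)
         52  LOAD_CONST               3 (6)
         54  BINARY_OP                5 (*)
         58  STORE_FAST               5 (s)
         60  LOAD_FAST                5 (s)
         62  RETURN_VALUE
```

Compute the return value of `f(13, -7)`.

LOAD_FAST b → push -7. Stack: [-7]
LOAD_CONST → push 9. Stack: [-7, 9]
BINARY_OP * → -7 * 9 = -63. Stack: [-63]
STORE_FAST t → t=-63. Stack: []
LOAD_FAST_LOAD_FAST t,t → push -63,-63. Stack: [-63, -63]
BINARY_OP - → -63 - -63 = 0. Stack: [0]
LOAD_FAST a → push 13. Stack: [0, 13]
BINARY_OP + → 0 + 13 = 13. Stack: [13]
STORE_FAST x → x=13. Stack: []
LOAD_FAST a → push 13. Stack: [13]
LOAD_CONST → push 8. Stack: [13, 8]
BINARY_OP * → 13 * 8 = 104. Stack: [104]
STORE_FAST q → q=104. Stack: []
LOAD_FAST_LOAD_FAST a,x → push 13,13. Stack: [13, 13]
BINARY_OP | → 13 | 13 = 13. Stack: [13]
LOAD_FAST a → push 13. Stack: [13, 13]
BINARY_OP + → 13 + 13 = 26. Stack: [26]
STORE_FAST q → q=26. Stack: []
LOAD_FAST a → push 13. Stack: [13]
LOAD_CONST → push 6. Stack: [13, 6]
BINARY_OP * → 13 * 6 = 78. Stack: [78]
STORE_FAST s → s=78. Stack: []
LOAD_FAST s → push 78. Stack: [78]
RETURN_VALUE → return 78.

78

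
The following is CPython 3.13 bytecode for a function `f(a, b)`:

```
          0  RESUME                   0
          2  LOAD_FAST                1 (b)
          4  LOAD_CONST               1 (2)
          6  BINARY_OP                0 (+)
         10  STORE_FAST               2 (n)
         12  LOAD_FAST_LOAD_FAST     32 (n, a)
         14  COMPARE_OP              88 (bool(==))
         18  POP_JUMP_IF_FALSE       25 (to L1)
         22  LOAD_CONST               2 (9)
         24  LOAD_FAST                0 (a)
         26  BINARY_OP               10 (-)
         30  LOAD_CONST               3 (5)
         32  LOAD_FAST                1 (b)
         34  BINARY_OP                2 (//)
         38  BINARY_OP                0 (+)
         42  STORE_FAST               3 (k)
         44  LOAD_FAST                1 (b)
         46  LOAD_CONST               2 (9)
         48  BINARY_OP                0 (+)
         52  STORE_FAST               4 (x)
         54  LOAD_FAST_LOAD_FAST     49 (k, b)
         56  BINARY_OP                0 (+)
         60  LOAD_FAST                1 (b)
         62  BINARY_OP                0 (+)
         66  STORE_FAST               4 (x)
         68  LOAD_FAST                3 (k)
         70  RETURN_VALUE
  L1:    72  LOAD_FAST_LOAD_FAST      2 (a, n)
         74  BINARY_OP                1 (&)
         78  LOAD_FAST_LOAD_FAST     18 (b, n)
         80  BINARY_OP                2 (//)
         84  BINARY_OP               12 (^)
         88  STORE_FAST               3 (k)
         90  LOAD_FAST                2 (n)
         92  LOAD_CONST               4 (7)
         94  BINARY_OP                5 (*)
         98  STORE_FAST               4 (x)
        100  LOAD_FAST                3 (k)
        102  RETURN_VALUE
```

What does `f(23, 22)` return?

16

LOAD_FAST b → push 22. Stack: [22]
LOAD_CONST → push 2. Stack: [22, 2]
BINARY_OP + → 22 + 2 = 24. Stack: [24]
STORE_FAST n → n=24. Stack: []
LOAD_FAST_LOAD_FAST n,a → push 24,23. Stack: [24, 23]
COMPARE_OP bool(==) → 24 vs 23 = False. Stack: [False]
POP_JUMP_IF_FALSE → pop False; jump. Stack: []
LOAD_FAST_LOAD_FAST a,n → push 23,24. Stack: [23, 24]
BINARY_OP & → 23 & 24 = 16. Stack: [16]
LOAD_FAST_LOAD_FAST b,n → push 22,24. Stack: [16, 22, 24]
BINARY_OP // → 22 // 24 = 0. Stack: [16, 0]
BINARY_OP ^ → 16 ^ 0 = 16. Stack: [16]
STORE_FAST k → k=16. Stack: []
LOAD_FAST n → push 24. Stack: [24]
LOAD_CONST → push 7. Stack: [24, 7]
BINARY_OP * → 24 * 7 = 168. Stack: [168]
STORE_FAST x → x=168. Stack: []
LOAD_FAST k → push 16. Stack: [16]
RETURN_VALUE → return 16.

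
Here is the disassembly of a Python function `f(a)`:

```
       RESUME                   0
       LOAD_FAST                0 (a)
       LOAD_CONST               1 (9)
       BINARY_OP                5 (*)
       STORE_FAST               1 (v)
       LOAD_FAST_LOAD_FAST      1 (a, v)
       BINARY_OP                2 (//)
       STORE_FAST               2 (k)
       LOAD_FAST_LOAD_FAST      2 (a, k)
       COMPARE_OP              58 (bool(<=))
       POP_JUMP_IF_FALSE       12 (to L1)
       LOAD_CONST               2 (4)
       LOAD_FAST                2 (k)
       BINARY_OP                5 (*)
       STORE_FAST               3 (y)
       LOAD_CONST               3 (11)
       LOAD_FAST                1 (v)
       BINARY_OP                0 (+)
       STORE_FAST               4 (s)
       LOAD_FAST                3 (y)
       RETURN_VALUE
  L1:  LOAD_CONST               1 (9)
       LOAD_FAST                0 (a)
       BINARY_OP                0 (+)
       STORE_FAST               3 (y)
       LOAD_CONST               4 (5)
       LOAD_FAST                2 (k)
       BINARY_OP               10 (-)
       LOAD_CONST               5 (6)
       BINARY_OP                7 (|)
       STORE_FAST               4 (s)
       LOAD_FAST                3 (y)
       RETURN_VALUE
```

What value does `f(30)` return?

39

LOAD_FAST a → push 30. Stack: [30]
LOAD_CONST → push 9. Stack: [30, 9]
BINARY_OP * → 30 * 9 = 270. Stack: [270]
STORE_FAST v → v=270. Stack: []
LOAD_FAST_LOAD_FAST a,v → push 30,270. Stack: [30, 270]
BINARY_OP // → 30 // 270 = 0. Stack: [0]
STORE_FAST k → k=0. Stack: []
LOAD_FAST_LOAD_FAST a,k → push 30,0. Stack: [30, 0]
COMPARE_OP bool(<=) → 30 vs 0 = False. Stack: [False]
POP_JUMP_IF_FALSE → pop False; jump. Stack: []
LOAD_CONST → push 9. Stack: [9]
LOAD_FAST a → push 30. Stack: [9, 30]
BINARY_OP + → 9 + 30 = 39. Stack: [39]
STORE_FAST y → y=39. Stack: []
LOAD_CONST → push 5. Stack: [5]
LOAD_FAST k → push 0. Stack: [5, 0]
BINARY_OP - → 5 - 0 = 5. Stack: [5]
LOAD_CONST → push 6. Stack: [5, 6]
BINARY_OP | → 5 | 6 = 7. Stack: [7]
STORE_FAST s → s=7. Stack: []
LOAD_FAST y → push 39. Stack: [39]
RETURN_VALUE → return 39.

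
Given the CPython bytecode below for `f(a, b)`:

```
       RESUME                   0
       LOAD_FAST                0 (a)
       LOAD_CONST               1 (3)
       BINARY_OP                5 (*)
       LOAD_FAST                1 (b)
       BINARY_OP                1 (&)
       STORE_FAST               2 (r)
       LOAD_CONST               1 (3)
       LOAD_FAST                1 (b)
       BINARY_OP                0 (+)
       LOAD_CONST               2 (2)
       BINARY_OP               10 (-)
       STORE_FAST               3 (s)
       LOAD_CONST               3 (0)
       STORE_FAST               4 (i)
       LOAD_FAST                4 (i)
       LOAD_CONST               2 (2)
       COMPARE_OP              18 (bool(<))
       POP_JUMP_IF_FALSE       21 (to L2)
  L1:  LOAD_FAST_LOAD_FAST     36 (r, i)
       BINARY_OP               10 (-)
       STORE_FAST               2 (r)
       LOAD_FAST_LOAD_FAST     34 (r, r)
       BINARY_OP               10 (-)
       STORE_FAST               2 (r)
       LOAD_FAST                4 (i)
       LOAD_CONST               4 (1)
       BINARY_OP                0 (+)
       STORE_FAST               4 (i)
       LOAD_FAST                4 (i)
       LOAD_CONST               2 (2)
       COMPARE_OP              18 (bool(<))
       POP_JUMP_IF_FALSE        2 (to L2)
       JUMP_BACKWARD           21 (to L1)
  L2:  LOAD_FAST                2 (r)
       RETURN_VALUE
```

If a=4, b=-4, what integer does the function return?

0

LOAD_FAST a → push 4. Stack: [4]
LOAD_CONST → push 3. Stack: [4, 3]
BINARY_OP * → 4 * 3 = 12. Stack: [12]
LOAD_FAST b → push -4. Stack: [12, -4]
BINARY_OP & → 12 & -4 = 12. Stack: [12]
STORE_FAST r → r=12. Stack: []
LOAD_CONST → push 3. Stack: [3]
LOAD_FAST b → push -4. Stack: [3, -4]
BINARY_OP + → 3 + -4 = -1. Stack: [-1]
LOAD_CONST → push 2. Stack: [-1, 2]
BINARY_OP - → -1 - 2 = -3. Stack: [-3]
STORE_FAST s → s=-3. Stack: []
LOAD_CONST → push 0. Stack: [0]
STORE_FAST i → i=0. Stack: []
LOAD_FAST i → push 0. Stack: [0]
LOAD_CONST → push 2. Stack: [0, 2]
COMPARE_OP bool(<) → 0 vs 2 = True. Stack: [True]
POP_JUMP_IF_FALSE → pop True; no jump. Stack: []
LOAD_FAST_LOAD_FAST r,i → push 12,0. Stack: [12, 0]
BINARY_OP - → 12 - 0 = 12. Stack: [12]
STORE_FAST r → r=12. Stack: []
LOAD_FAST_LOAD_FAST r,r → push 12,12. Stack: [12, 12]
BINARY_OP - → 12 - 12 = 0. Stack: [0]
STORE_FAST r → r=0. Stack: []
LOAD_FAST i → push 0. Stack: [0]
LOAD_CONST → push 1. Stack: [0, 1]
BINARY_OP + → 0 + 1 = 1. Stack: [1]
STORE_FAST i → i=1. Stack: []
LOAD_FAST i → push 1. Stack: [1]
LOAD_CONST → push 2. Stack: [1, 2]
COMPARE_OP bool(<) → 1 vs 2 = True. Stack: [True]
POP_JUMP_IF_FALSE → pop True; no jump. Stack: []
LOAD_FAST_LOAD_FAST r,i → push 0,1. Stack: [0, 1]
BINARY_OP - → 0 - 1 = -1. Stack: [-1]
STORE_FAST r → r=-1. Stack: []
LOAD_FAST_LOAD_FAST r,r → push -1,-1. Stack: [-1, -1]
BINARY_OP - → -1 - -1 = 0. Stack: [0]
STORE_FAST r → r=0. Stack: []
LOAD_FAST i → push 1. Stack: [1]
LOAD_CONST → push 1. Stack: [1, 1]
BINARY_OP + → 1 + 1 = 2. Stack: [2]
STORE_FAST i → i=2. Stack: []
LOAD_FAST i → push 2. Stack: [2]
LOAD_CONST → push 2. Stack: [2, 2]
COMPARE_OP bool(<) → 2 vs 2 = False. Stack: [False]
POP_JUMP_IF_FALSE → pop False; jump. Stack: []
LOAD_FAST r → push 0. Stack: [0]
RETURN_VALUE → return 0.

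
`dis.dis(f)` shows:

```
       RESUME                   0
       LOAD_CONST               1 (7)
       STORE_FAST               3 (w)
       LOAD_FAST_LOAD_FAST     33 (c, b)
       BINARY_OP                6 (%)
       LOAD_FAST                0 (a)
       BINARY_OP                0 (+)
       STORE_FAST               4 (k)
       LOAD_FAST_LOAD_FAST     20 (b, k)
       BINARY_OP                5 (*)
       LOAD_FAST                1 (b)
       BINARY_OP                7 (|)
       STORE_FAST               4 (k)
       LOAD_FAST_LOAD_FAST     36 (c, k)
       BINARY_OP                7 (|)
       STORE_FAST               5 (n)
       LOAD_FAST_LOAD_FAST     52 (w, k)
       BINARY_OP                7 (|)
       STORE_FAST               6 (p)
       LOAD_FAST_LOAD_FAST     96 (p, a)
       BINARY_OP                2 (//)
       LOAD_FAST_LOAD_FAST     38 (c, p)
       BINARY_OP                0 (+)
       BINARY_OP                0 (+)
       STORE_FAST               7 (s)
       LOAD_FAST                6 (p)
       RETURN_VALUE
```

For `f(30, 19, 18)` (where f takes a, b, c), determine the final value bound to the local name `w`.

LOAD_CONST → push 7. Stack: [7]
STORE_FAST w → w=7. Stack: []
LOAD_FAST_LOAD_FAST c,b → push 18,19. Stack: [18, 19]
BINARY_OP % → 18 % 19 = 18. Stack: [18]
LOAD_FAST a → push 30. Stack: [18, 30]
BINARY_OP + → 18 + 30 = 48. Stack: [48]
STORE_FAST k → k=48. Stack: []
LOAD_FAST_LOAD_FAST b,k → push 19,48. Stack: [19, 48]
BINARY_OP * → 19 * 48 = 912. Stack: [912]
LOAD_FAST b → push 19. Stack: [912, 19]
BINARY_OP | → 912 | 19 = 915. Stack: [915]
STORE_FAST k → k=915. Stack: []
LOAD_FAST_LOAD_FAST c,k → push 18,915. Stack: [18, 915]
BINARY_OP | → 18 | 915 = 915. Stack: [915]
STORE_FAST n → n=915. Stack: []
LOAD_FAST_LOAD_FAST w,k → push 7,915. Stack: [7, 915]
BINARY_OP | → 7 | 915 = 919. Stack: [919]
STORE_FAST p → p=919. Stack: []
LOAD_FAST_LOAD_FAST p,a → push 919,30. Stack: [919, 30]
BINARY_OP // → 919 // 30 = 30. Stack: [30]
LOAD_FAST_LOAD_FAST c,p → push 18,919. Stack: [30, 18, 919]
BINARY_OP + → 18 + 919 = 937. Stack: [30, 937]
BINARY_OP + → 30 + 937 = 967. Stack: [967]
STORE_FAST s → s=967. Stack: []
LOAD_FAST p → push 919. Stack: [919]
RETURN_VALUE → return 919.

7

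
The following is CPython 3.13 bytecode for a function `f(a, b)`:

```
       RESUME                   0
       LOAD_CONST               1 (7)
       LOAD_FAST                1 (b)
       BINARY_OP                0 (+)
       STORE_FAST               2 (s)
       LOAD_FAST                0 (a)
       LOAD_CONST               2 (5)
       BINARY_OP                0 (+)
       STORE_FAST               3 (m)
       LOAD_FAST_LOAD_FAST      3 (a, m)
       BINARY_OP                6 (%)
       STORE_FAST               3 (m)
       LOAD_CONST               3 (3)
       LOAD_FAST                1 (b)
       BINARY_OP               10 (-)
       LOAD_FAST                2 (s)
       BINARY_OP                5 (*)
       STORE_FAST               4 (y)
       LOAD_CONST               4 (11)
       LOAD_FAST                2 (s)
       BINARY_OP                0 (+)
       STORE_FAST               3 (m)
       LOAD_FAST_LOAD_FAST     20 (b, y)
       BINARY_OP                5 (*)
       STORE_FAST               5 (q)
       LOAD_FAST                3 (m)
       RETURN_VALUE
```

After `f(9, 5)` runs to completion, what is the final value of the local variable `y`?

LOAD_CONST → push 7. Stack: [7]
LOAD_FAST b → push 5. Stack: [7, 5]
BINARY_OP + → 7 + 5 = 12. Stack: [12]
STORE_FAST s → s=12. Stack: []
LOAD_FAST a → push 9. Stack: [9]
LOAD_CONST → push 5. Stack: [9, 5]
BINARY_OP + → 9 + 5 = 14. Stack: [14]
STORE_FAST m → m=14. Stack: []
LOAD_FAST_LOAD_FAST a,m → push 9,14. Stack: [9, 14]
BINARY_OP % → 9 % 14 = 9. Stack: [9]
STORE_FAST m → m=9. Stack: []
LOAD_CONST → push 3. Stack: [3]
LOAD_FAST b → push 5. Stack: [3, 5]
BINARY_OP - → 3 - 5 = -2. Stack: [-2]
LOAD_FAST s → push 12. Stack: [-2, 12]
BINARY_OP * → -2 * 12 = -24. Stack: [-24]
STORE_FAST y → y=-24. Stack: []
LOAD_CONST → push 11. Stack: [11]
LOAD_FAST s → push 12. Stack: [11, 12]
BINARY_OP + → 11 + 12 = 23. Stack: [23]
STORE_FAST m → m=23. Stack: []
LOAD_FAST_LOAD_FAST b,y → push 5,-24. Stack: [5, -24]
BINARY_OP * → 5 * -24 = -120. Stack: [-120]
STORE_FAST q → q=-120. Stack: []
LOAD_FAST m → push 23. Stack: [23]
RETURN_VALUE → return 23.

-24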